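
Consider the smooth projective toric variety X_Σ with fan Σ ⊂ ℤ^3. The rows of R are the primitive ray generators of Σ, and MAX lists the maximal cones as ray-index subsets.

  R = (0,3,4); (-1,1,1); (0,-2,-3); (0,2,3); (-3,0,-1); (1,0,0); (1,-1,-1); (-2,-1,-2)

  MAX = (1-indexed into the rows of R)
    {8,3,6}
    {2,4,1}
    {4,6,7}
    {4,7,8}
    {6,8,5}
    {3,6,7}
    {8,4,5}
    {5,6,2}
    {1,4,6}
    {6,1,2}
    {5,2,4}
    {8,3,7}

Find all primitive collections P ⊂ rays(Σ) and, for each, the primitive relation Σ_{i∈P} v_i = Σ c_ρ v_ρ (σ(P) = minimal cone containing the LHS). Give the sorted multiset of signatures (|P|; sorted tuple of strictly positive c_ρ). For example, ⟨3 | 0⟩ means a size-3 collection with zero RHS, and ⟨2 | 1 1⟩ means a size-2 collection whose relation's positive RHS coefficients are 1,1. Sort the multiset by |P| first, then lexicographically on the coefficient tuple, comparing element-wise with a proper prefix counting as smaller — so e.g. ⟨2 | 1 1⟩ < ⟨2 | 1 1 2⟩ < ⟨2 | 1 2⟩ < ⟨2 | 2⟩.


|primitive collections| = 14. Relations:

  P={2,7}:  v_{2} + v_{7} = 0 — sig = ⟨2 | 0⟩
  P={3,4}:  v_{3} + v_{4} = 0 — sig = ⟨2 | 0⟩
  P={2,8}:  v_{2} + v_{8} = v_{5} — sig = ⟨2 | 1⟩
  P={5,7}:  v_{5} + v_{7} = v_{8} — sig = ⟨2 | 1⟩
  P={1,3}:  v_{1} + v_{3} = v_{2} + v_{6} — sig = ⟨2 | 1 1⟩
  P={1,7}:  v_{1} + v_{7} = v_{4} + v_{6} — sig = ⟨2 | 1 1⟩
  P={2,3}:  v_{2} + v_{3} = v_{6} + v_{8} — sig = ⟨2 | 1 1⟩
  P={3,5}:  v_{3} + v_{5} = v_{6} + 2·v_{8} — sig = ⟨2 | 1 2⟩
  P={1,8}:  v_{1} + v_{8} = 2·v_{2} — sig = ⟨2 | 2⟩
  P={1,5}:  v_{1} + v_{5} = 3·v_{2} — sig = ⟨2 | 3⟩
  P={2,4,6}:  v_{2} + v_{4} + v_{6} = v_{1} — sig = ⟨3 | 1⟩
  P={4,6,8}:  v_{4} + v_{6} + v_{8} = v_{2} — sig = ⟨3 | 1⟩
  P={6,7,8}:  v_{6} + v_{7} + v_{8} = v_{3} — sig = ⟨3 | 1⟩
  P={4,5,6}:  v_{4} + v_{5} + v_{6} = 2·v_{2} — sig = ⟨3 | 2⟩

so the primitive-relation signature multiset is
{ ⟨2 | 0⟩ ×2,  ⟨2 | 1⟩ ×2,  ⟨2 | 1 1⟩ ×3,  ⟨2 | 1 2⟩,  ⟨2 | 2⟩,  ⟨2 | 3⟩,  ⟨3 | 1⟩ ×3,  ⟨3 | 2⟩ }


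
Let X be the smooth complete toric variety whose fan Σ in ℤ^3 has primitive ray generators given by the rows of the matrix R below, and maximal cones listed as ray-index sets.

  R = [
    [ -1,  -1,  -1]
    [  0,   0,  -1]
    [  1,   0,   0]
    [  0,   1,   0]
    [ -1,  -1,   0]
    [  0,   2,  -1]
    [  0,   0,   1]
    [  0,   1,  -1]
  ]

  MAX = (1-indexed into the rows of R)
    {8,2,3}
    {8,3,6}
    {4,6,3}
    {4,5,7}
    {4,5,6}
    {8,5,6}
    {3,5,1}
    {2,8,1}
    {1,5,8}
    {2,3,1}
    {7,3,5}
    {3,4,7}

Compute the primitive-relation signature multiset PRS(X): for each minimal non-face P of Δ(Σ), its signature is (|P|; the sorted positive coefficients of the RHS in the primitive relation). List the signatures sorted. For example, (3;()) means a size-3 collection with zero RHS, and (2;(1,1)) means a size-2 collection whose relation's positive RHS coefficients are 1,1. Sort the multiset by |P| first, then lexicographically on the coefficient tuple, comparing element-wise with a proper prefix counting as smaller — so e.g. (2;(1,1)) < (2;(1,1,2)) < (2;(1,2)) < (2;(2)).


14 minimal non-faces of Δ(Σ) (on 8 rays):

  P={2,7}:  v_{2} + v_{7} = 0  ⇒ sig = (2;())
  P={1,7}:  v_{1} + v_{7} = v_{5}  ⇒ sig = (2;(1))
  P={2,4}:  v_{2} + v_{4} = v_{8}  ⇒ sig = (2;(1))
  P={2,5}:  v_{2} + v_{5} = v_{1}  ⇒ sig = (2;(1))
  P={4,8}:  v_{4} + v_{8} = v_{6}  ⇒ sig = (2;(1))
  P={7,8}:  v_{7} + v_{8} = v_{4}  ⇒ sig = (2;(1))
  P={1,4}:  v_{1} + v_{4} = v_{5} + v_{8}  ⇒ sig = (2;(1,1))
  P={1,6}:  v_{1} + v_{6} = v_{5} + 2·v_{8}  ⇒ sig = (2;(1,2))
  P={2,6}:  v_{2} + v_{6} = 2·v_{8}  ⇒ sig = (2;(2))
  P={6,7}:  v_{6} + v_{7} = 2·v_{4}  ⇒ sig = (2;(2))
  P={3,4,5}:  v_{3} + v_{4} + v_{5} = 0  ⇒ sig = (3;())
  P={3,5,6}:  v_{3} + v_{5} + v_{6} = v_{8}  ⇒ sig = (3;(1))
  P={3,5,8}:  v_{3} + v_{5} + v_{8} = v_{2}  ⇒ sig = (3;(1))
  P={1,3,8}:  v_{1} + v_{3} + v_{8} = 2·v_{2}  ⇒ sig = (3;(2))

Hence PRS(X_Σ) =
    |P|=2: 10 collections, coeffs (), (1), (1), (1), (1), (1), (1,1), (1,2), (2), (2)
    |P|=3: 4 collections, coeffs (), (1), (1), (2)


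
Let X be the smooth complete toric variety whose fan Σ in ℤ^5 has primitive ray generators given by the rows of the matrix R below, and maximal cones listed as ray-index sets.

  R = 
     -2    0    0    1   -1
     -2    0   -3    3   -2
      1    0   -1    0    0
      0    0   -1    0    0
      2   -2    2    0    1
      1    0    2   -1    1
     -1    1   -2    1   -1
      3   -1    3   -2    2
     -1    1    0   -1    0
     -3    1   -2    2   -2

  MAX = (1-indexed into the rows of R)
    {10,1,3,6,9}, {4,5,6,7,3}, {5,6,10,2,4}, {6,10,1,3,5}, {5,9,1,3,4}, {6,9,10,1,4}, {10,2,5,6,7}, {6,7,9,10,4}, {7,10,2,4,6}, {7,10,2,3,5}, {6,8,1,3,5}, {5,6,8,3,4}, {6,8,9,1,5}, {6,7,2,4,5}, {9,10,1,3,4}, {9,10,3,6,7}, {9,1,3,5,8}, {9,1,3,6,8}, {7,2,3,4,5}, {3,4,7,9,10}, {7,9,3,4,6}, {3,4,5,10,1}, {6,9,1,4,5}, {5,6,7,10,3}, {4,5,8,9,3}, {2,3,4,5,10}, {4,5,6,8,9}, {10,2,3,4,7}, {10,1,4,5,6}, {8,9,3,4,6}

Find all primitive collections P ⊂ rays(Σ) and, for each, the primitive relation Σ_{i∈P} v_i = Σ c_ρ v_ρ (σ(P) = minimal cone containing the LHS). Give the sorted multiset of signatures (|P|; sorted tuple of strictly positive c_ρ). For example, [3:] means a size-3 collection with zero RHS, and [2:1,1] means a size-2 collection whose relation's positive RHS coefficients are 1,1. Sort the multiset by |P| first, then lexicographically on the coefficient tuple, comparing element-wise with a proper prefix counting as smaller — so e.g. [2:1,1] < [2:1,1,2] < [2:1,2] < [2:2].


14 minimal non-faces of Δ(Σ) (on 10 rays):

  {1,7}:  v_{1} + v_{7} = v_{10}  →  sig = [2:1]
  {2,8}:  v_{2} + v_{8} = v_{5} + v_{7}  →  sig = [2:1,1]
  {2,9}:  v_{2} + v_{9} = v_{4} + v_{10}  →  sig = [2:1,1]
  {7,8}:  v_{7} + v_{8} = v_{3} + v_{6}  →  sig = [2:1,1]
  {8,10}:  v_{8} + v_{10} = v_{1} + v_{3} + v_{6}  →  sig = [2:1,1,1]
  {1,2}:  v_{1} + v_{2} = v_{4} + v_{5} + 2·v_{10}  →  sig = [2:1,1,2]
  {5,7,9}:  v_{5} + v_{7} + v_{9} = 0  →  sig = [3:]
  {5,9,10}:  v_{5} + v_{9} + v_{10} = v_{1}  →  sig = [3:1]
  {1,4,8}:  v_{1} + v_{4} + v_{8} = v_{5} + v_{9}  →  sig = [3:1,1]
  {2,3,6}:  v_{2} + v_{3} + v_{6} = v_{5} + 2·v_{7}  →  sig = [3:1,2]
  {1,3,4,6}:  v_{1} + v_{3} + v_{4} + v_{6} = 0  →  sig = [4:]
  {3,4,6,10}:  v_{3} + v_{4} + v_{6} + v_{10} = v_{7}  →  sig = [4:1]
  {3,5,6,9}:  v_{3} + v_{5} + v_{6} + v_{9} = v_{8}  →  sig = [4:1]
  {4,5,7,10}:  v_{4} + v_{5} + v_{7} + v_{10} = v_{2}  →  sig = [4:1]

Hence PRS(X_Σ) =
    |P|=2: 6 collections, coeffs (1), (1,1), (1,1), (1,1), (1,1,1), (1,1,2)
    |P|=3: 4 collections, coeffs (), (1), (1,1), (1,2)
    |P|=4: 4 collections, coeffs (), (1), (1), (1)


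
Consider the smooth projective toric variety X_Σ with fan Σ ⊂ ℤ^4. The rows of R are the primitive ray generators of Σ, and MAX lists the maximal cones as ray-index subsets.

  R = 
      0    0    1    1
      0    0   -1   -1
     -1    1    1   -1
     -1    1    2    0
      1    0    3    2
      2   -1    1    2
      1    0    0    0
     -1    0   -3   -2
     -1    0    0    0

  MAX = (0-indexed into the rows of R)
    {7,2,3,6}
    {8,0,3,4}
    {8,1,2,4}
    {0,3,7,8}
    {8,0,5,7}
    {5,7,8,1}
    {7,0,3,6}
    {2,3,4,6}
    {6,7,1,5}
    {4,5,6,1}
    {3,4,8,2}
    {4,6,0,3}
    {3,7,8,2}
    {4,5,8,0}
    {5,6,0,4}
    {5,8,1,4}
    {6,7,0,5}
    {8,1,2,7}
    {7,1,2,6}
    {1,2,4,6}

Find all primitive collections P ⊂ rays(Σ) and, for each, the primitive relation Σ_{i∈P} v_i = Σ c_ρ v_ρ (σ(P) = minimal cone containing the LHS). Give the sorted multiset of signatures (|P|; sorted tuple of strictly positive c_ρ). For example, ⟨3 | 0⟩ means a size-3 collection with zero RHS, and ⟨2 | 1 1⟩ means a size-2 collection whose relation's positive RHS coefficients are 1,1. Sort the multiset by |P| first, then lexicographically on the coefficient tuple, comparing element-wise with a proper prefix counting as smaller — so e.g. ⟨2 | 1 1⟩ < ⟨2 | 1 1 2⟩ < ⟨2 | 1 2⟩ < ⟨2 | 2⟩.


Δ(Σ) — 9 vertices, 7 min non-faces:

  P={0,1}:  v_{0} + v_{1} = 0  ⟹  sig = ⟨2 | 0⟩
  P={4,7}:  v_{4} + v_{7} = 0  ⟹  sig = ⟨2 | 0⟩
  P={6,8}:  v_{6} + v_{8} = 0  ⟹  sig = ⟨2 | 0⟩
  P={0,2}:  v_{0} + v_{2} = v_{3}  ⟹  sig = ⟨2 | 1⟩
  P={1,3}:  v_{1} + v_{3} = v_{2}  ⟹  sig = ⟨2 | 1⟩
  P={3,5}:  v_{3} + v_{5} = v_{4}  ⟹  sig = ⟨2 | 1⟩
  P={2,5}:  v_{2} + v_{5} = v_{1} + v_{4}  ⟹  sig = ⟨2 | 1 1⟩

Hence PRS(X_Σ) =
    ⟨2 | 0⟩
    ⟨2 | 0⟩
    ⟨2 | 0⟩
    ⟨2 | 1⟩
    ⟨2 | 1⟩
    ⟨2 | 1⟩
    ⟨2 | 1 1⟩


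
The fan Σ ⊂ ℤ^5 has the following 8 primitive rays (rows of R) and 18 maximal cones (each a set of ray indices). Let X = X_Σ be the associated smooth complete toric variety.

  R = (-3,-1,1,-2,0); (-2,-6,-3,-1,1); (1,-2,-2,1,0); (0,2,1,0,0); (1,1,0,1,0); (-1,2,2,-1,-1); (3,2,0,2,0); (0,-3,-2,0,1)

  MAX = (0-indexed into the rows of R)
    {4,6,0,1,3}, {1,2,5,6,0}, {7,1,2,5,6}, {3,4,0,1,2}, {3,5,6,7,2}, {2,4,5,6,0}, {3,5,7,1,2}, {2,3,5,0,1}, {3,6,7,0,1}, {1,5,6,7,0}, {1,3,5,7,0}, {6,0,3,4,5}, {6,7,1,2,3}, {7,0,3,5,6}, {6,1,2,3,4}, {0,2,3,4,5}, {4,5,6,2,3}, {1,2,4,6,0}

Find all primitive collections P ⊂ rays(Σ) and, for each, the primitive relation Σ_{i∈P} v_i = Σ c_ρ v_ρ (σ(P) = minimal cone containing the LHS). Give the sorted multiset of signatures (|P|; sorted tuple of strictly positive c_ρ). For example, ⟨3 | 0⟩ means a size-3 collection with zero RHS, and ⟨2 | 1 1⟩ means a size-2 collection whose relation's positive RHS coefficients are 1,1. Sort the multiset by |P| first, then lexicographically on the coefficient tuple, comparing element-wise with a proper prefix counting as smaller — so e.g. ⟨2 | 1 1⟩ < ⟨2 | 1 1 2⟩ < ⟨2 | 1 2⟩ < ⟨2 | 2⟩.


Minimal non-faces — 5 found among 8 rays, 18 max cones:

  P={4,7}:  v_{4} + v_{7} = v_{1} + v_{3} + v_{6} ; sig = ⟨2 | 1 1 1⟩
  P={0,2,7}:  v_{0} + v_{2} + v_{7} = v_{1} ; sig = ⟨3 | 1⟩
  P={1,4,5}:  v_{1} + v_{4} + v_{5} = v_{0} + v_{2} ; sig = ⟨3 | 1 1⟩
  P={1,3,5,6}:  v_{1} + v_{3} + v_{5} + v_{6} = 0 ; sig = ⟨4 | 0⟩
  P={0,2,3,6}:  v_{0} + v_{2} + v_{3} + v_{6} = v_{4} ; sig = ⟨4 | 1⟩

so the primitive-relation signature multiset is
    ⟨2 | 1 1 1⟩
    ⟨3 | 1⟩
    ⟨3 | 1 1⟩
    ⟨4 | 0⟩
    ⟨4 | 1⟩


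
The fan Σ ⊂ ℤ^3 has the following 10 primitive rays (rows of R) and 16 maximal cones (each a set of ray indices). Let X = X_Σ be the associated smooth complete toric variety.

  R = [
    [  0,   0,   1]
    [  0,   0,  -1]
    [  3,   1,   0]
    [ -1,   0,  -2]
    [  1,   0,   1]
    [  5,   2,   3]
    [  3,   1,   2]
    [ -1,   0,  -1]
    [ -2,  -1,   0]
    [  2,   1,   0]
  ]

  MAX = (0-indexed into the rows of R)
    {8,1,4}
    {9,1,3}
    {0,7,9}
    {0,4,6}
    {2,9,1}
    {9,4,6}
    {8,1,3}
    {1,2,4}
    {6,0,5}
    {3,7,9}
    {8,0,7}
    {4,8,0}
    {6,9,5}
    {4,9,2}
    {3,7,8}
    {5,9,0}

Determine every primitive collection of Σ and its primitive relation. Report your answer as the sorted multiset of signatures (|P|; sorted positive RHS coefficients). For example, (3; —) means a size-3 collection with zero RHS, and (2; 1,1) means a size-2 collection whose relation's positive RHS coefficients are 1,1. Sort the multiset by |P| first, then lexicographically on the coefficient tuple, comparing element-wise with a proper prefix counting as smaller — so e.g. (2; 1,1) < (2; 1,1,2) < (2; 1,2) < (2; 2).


Δ(Σ) — 10 vertices, 24 min non-faces:

  {0,1}:  v_{0} + v_{1} = 0  ⇒ sig = (2; —)
  {4,7}:  v_{4} + v_{7} = 0  ⇒ sig = (2; —)
  {8,9}:  v_{8} + v_{9} = 0  ⇒ sig = (2; —)
  {0,3}:  v_{0} + v_{3} = v_{7}  ⇒ sig = (2; 1)
  {1,7}:  v_{1} + v_{7} = v_{3}  ⇒ sig = (2; 1)
  {3,4}:  v_{3} + v_{4} = v_{1}  ⇒ sig = (2; 1)
  {3,6}:  v_{3} + v_{6} = v_{9}  ⇒ sig = (2; 1)
  {0,2}:  v_{0} + v_{2} = v_{4} + v_{9}  ⇒ sig = (2; 1,1)
  {1,5}:  v_{1} + v_{5} = v_{6} + v_{9}  ⇒ sig = (2; 1,1)
  {1,6}:  v_{1} + v_{6} = v_{4} + v_{9}  ⇒ sig = (2; 1,1)
  {2,7}:  v_{2} + v_{7} = v_{1} + v_{9}  ⇒ sig = (2; 1,1)
  {2,8}:  v_{2} + v_{8} = v_{1} + v_{4}  ⇒ sig = (2; 1,1)
  {5,8}:  v_{5} + v_{8} = v_{0} + v_{6}  ⇒ sig = (2; 1,1)
  {6,7}:  v_{6} + v_{7} = v_{0} + v_{9}  ⇒ sig = (2; 1,1)
  {6,8}:  v_{6} + v_{8} = v_{0} + v_{4}  ⇒ sig = (2; 1,1)
  {2,5}:  v_{2} + v_{5} = v_{4} + v_{6} + 2·v_{9}  ⇒ sig = (2; 1,1,2)
  {2,3}:  v_{2} + v_{3} = 2·v_{1} + v_{9}  ⇒ sig = (2; 1,2)
  {3,5}:  v_{3} + v_{5} = v_{0} + 2·v_{9}  ⇒ sig = (2; 1,2)
  {4,5}:  v_{4} + v_{5} = 2·v_{6}  ⇒ sig = (2; 2)
  {2,6}:  v_{2} + v_{6} = 2·v_{4} + 2·v_{9}  ⇒ sig = (2; 2,2)
  {5,7}:  v_{5} + v_{7} = 2·v_{0} + 2·v_{9}  ⇒ sig = (2; 2,2)
  {0,4,9}:  v_{0} + v_{4} + v_{9} = v_{6}  ⇒ sig = (3; 1)
  {0,6,9}:  v_{0} + v_{6} + v_{9} = v_{5}  ⇒ sig = (3; 1)
  {1,4,9}:  v_{1} + v_{4} + v_{9} = v_{2}  ⇒ sig = (3; 1)

Sorted signature multiset PRS(X):
    (2; —)
    (2; —)
    (2; —)
    (2; 1)
    (2; 1)
    (2; 1)
    (2; 1)
    (2; 1,1)
    (2; 1,1)
    (2; 1,1)
    (2; 1,1)
    (2; 1,1)
    (2; 1,1)
    (2; 1,1)
    (2; 1,1)
    (2; 1,1,2)
    (2; 1,2)
    (2; 1,2)
    (2; 2)
    (2; 2,2)
    (2; 2,2)
    (3; 1)
    (3; 1)
    (3; 1)


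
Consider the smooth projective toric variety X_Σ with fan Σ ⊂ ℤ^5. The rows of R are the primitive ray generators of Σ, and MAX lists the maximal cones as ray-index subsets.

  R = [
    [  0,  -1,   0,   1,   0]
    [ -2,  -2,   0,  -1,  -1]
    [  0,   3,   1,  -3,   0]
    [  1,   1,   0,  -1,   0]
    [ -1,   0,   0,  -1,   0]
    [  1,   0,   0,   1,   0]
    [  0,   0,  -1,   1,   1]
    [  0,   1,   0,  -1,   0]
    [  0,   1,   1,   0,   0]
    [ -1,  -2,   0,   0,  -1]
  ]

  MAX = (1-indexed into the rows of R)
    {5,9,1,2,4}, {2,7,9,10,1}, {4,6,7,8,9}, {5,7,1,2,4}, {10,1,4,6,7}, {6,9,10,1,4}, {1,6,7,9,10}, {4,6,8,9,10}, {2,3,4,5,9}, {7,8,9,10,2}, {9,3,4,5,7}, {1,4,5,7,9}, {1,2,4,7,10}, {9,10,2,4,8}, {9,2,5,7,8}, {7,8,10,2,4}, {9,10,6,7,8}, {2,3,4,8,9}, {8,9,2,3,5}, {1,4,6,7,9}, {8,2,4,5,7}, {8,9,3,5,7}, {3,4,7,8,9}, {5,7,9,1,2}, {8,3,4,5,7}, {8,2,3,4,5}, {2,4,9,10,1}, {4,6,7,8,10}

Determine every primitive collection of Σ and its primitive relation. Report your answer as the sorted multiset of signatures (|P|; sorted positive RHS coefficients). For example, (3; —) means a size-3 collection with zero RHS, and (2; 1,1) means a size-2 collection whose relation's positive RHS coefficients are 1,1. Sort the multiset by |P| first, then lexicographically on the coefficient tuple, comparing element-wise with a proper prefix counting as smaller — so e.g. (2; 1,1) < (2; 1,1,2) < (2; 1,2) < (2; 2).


Primitive collections (11):

  {1,8}:  v_{1} + v_{8} = 0  ⇒ sig = (2; —)
  {5,6}:  v_{5} + v_{6} = 0  ⇒ sig = (2; —)
  {2,6}:  v_{2} + v_{6} = v_{10}  ⇒ sig = (2; 1)
  {5,10}:  v_{5} + v_{10} = v_{2}  ⇒ sig = (2; 1)
  {1,3}:  v_{1} + v_{3} = v_{4} + v_{5} + v_{9}  ⇒ sig = (2; 1,1,1)
  {3,6}:  v_{3} + v_{6} = v_{4} + v_{8} + v_{9}  ⇒ sig = (2; 1,1,1)
  {3,10}:  v_{3} + v_{10} = v_{2} + v_{4} + v_{8} + v_{9}  ⇒ sig = (2; 1,1,1,1)
  {2,3,7}:  v_{2} + v_{3} + v_{7} = 2·v_{5} + v_{8}  ⇒ sig = (3; 1,2)
  {4,7,9,10}:  v_{4} + v_{7} + v_{9} + v_{10} = 0  ⇒ sig = (4; —)
  {2,4,7,9}:  v_{2} + v_{4} + v_{7} + v_{9} = v_{5}  ⇒ sig = (4; 1)
  {4,5,8,9}:  v_{4} + v_{5} + v_{8} + v_{9} = v_{3}  ⇒ sig = (4; 1)

Sorted signature multiset PRS(X):
    (2; —)
    (2; —)
    (2; 1)
    (2; 1)
    (2; 1,1,1)
    (2; 1,1,1)
    (2; 1,1,1,1)
    (3; 1,2)
    (4; —)
    (4; 1)
    (4; 1)


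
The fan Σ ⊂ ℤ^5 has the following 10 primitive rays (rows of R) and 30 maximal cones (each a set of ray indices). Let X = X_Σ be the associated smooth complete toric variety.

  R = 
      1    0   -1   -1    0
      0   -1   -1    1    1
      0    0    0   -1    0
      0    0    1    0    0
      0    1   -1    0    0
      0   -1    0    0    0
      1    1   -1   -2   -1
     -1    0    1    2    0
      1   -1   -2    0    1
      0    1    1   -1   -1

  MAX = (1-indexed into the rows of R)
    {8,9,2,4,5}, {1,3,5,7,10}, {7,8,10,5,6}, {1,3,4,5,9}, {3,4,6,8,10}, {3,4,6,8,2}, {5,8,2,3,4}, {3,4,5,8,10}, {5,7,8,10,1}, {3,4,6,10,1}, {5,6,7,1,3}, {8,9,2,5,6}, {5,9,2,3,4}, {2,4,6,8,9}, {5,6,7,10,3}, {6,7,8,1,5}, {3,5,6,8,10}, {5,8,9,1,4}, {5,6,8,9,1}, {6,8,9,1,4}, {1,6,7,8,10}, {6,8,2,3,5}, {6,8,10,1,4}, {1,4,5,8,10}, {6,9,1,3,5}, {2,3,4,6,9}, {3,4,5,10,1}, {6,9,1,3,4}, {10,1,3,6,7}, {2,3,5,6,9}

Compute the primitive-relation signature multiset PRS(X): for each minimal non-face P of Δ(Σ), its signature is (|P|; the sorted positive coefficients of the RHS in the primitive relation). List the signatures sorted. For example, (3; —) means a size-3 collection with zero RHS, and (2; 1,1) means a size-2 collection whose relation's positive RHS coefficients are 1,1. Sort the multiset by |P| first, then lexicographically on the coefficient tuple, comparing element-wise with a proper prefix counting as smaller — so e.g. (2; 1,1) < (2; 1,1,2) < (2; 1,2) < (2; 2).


11 minimal non-faces of Δ(Σ) (on 10 rays):

  P = {2,10}:  v_{2} + v_{10} = 0  so sig = (2; —)
  P = {1,2}:  v_{1} + v_{2} = v_{9}  so sig = (2; 1)
  P = {9,10}:  v_{9} + v_{10} = v_{1}  so sig = (2; 1)
  P = {4,7}:  v_{4} + v_{7} = v_{1} + v_{10}  so sig = (2; 1,1)
  P = {2,7}:  v_{2} + v_{7} = v_{1} + v_{5} + v_{6}  so sig = (2; 1,1,1)
  P = {7,9}:  v_{7} + v_{9} = 2·v_{1} + v_{5} + v_{6}  so sig = (2; 1,1,2)
  P = {1,3,8}:  v_{1} + v_{3} + v_{8} = 0  so sig = (3; —)
  P = {4,5,6}:  v_{4} + v_{5} + v_{6} = 0  so sig = (3; —)
  P = {3,8,9}:  v_{3} + v_{8} + v_{9} = v_{2}  so sig = (3; 1)
  P = {3,7,8}:  v_{3} + v_{7} + v_{8} = v_{5} + v_{6} + v_{10}  so sig = (3; 1,1,1)
  P = {1,5,6,10}:  v_{1} + v_{5} + v_{6} + v_{10} = v_{7}  so sig = (4; 1)

Sorted signature multiset PRS(X):
[(2; —), (2; 1), (2; 1), (2; 1,1), (2; 1,1,1), (2; 1,1,2), (3; —), (3; —), (3; 1), (3; 1,1,1), (4; 1)]


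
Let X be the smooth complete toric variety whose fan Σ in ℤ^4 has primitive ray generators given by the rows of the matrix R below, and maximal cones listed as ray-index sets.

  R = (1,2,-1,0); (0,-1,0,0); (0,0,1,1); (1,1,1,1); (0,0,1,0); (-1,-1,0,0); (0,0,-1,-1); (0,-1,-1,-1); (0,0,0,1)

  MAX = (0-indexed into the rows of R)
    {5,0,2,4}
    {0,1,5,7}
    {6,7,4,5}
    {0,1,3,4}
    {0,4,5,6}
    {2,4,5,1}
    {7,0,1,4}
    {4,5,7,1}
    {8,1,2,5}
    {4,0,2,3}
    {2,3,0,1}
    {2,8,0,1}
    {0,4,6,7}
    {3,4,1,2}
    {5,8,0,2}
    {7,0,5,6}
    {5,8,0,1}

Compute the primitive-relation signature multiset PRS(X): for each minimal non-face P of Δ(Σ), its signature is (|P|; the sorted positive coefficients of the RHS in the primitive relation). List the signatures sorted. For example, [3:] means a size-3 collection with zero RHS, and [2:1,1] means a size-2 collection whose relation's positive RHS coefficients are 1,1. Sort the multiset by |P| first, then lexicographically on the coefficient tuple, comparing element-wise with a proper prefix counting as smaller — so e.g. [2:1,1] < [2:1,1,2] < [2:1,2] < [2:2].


14 minimal non-faces of Δ(Σ) (on 9 rays):

  • {2,6}:  v_{2} + v_{6} = 0  ⇒ sig = [2:]
  • {1,6}:  v_{1} + v_{6} = v_{7}  ⇒ sig = [2:1]
  • {2,7}:  v_{2} + v_{7} = v_{1}  ⇒ sig = [2:1]
  • {3,5}:  v_{3} + v_{5} = v_{2}  ⇒ sig = [2:1]
  • {4,8}:  v_{4} + v_{8} = v_{2}  ⇒ sig = [2:1]
  • {3,6}:  v_{3} + v_{6} = v_{0} + v_{1} + v_{4}  ⇒ sig = [2:1,1,1]
  • {6,8}:  v_{6} + v_{8} = v_{0} + v_{1} + v_{5}  ⇒ sig = [2:1,1,1]
  • {3,7}:  v_{3} + v_{7} = v_{0} + 2·v_{1} + v_{4}  ⇒ sig = [2:1,1,2]
  • {3,8}:  v_{3} + v_{8} = v_{0} + v_{1} + 2·v_{2}  ⇒ sig = [2:1,1,2]
  • {7,8}:  v_{7} + v_{8} = v_{0} + 2·v_{1} + v_{5}  ⇒ sig = [2:1,1,2]
  • {0,1,4,5}:  v_{0} + v_{1} + v_{4} + v_{5} = 0  ⇒ sig = [4:]
  • {0,1,2,4}:  v_{0} + v_{1} + v_{2} + v_{4} = v_{3}  ⇒ sig = [4:1]
  • {0,1,2,5}:  v_{0} + v_{1} + v_{2} + v_{5} = v_{8}  ⇒ sig = [4:1]
  • {0,4,5,7}:  v_{0} + v_{4} + v_{5} + v_{7} = v_{6}  ⇒ sig = [4:1]

Sorted signature multiset PRS(X):
[[2:], [2:1], [2:1], [2:1], [2:1], [2:1,1,1], [2:1,1,1], [2:1,1,2], [2:1,1,2], [2:1,1,2], [4:], [4:1], [4:1], [4:1]]


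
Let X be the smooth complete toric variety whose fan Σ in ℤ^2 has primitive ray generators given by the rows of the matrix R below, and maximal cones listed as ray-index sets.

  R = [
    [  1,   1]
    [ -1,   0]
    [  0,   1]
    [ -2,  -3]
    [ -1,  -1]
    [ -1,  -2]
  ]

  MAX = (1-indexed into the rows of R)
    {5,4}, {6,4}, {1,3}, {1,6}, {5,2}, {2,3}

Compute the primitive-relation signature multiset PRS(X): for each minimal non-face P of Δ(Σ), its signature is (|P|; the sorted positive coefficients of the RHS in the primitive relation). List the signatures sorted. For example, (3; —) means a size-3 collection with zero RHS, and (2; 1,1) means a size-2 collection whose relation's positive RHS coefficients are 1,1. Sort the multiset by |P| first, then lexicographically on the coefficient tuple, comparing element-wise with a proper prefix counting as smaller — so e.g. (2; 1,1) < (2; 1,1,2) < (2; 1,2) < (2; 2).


Minimal non-faces — 9 found among 6 rays, 6 max cones:

  P = {1,5}:  v_{1} + v_{5} = 0 — sig = (2; —)
  P = {1,2}:  v_{1} + v_{2} = v_{3} — sig = (2; 1)
  P = {1,4}:  v_{1} + v_{4} = v_{6} — sig = (2; 1)
  P = {3,5}:  v_{3} + v_{5} = v_{2} — sig = (2; 1)
  P = {3,6}:  v_{3} + v_{6} = v_{5} — sig = (2; 1)
  P = {5,6}:  v_{5} + v_{6} = v_{4} — sig = (2; 1)
  P = {2,6}:  v_{2} + v_{6} = 2·v_{5} — sig = (2; 2)
  P = {3,4}:  v_{3} + v_{4} = 2·v_{5} — sig = (2; 2)
  P = {2,4}:  v_{2} + v_{4} = 3·v_{5} — sig = (2; 3)

so the primitive-relation signature multiset is
    (2; —)
    (2; 1)
    (2; 1)
    (2; 1)
    (2; 1)
    (2; 1)
    (2; 2)
    (2; 2)
    (2; 3)


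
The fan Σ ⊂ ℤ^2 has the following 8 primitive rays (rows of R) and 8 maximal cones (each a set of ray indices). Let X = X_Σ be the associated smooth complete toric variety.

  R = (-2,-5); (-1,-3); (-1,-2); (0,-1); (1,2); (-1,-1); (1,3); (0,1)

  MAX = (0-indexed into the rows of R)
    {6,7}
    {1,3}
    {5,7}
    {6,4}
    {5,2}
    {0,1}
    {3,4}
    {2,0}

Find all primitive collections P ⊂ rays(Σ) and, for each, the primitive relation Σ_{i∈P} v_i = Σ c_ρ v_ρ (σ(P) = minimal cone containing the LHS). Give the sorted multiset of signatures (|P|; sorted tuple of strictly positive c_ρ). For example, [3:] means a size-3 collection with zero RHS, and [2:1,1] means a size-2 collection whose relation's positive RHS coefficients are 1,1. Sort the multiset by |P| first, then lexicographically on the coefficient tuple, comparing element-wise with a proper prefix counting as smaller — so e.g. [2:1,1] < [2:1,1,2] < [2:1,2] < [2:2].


20 collections generate NE(X_Σ); each relation:

  • {1,6}:  v_{1} + v_{6} = 0 ; sig = [2:]
  • {2,4}:  v_{2} + v_{4} = 0 ; sig = [2:]
  • {3,7}:  v_{3} + v_{7} = 0 ; sig = [2:]
  • {0,4}:  v_{0} + v_{4} = v_{1} ; sig = [2:1]
  • {0,6}:  v_{0} + v_{6} = v_{2} ; sig = [2:1]
  • {1,2}:  v_{1} + v_{2} = v_{0} ; sig = [2:1]
  • {1,4}:  v_{1} + v_{4} = v_{3} ; sig = [2:1]
  • {1,7}:  v_{1} + v_{7} = v_{2} ; sig = [2:1]
  • {2,3}:  v_{2} + v_{3} = v_{1} ; sig = [2:1]
  • {2,6}:  v_{2} + v_{6} = v_{7} ; sig = [2:1]
  • {2,7}:  v_{2} + v_{7} = v_{5} ; sig = [2:1]
  • {3,5}:  v_{3} + v_{5} = v_{2} ; sig = [2:1]
  • {3,6}:  v_{3} + v_{6} = v_{4} ; sig = [2:1]
  • {4,5}:  v_{4} + v_{5} = v_{7} ; sig = [2:1]
  • {4,7}:  v_{4} + v_{7} = v_{6} ; sig = [2:1]
  • {0,3}:  v_{0} + v_{3} = 2·v_{1} ; sig = [2:2]
  • {0,7}:  v_{0} + v_{7} = 2·v_{2} ; sig = [2:2]
  • {1,5}:  v_{1} + v_{5} = 2·v_{2} ; sig = [2:2]
  • {5,6}:  v_{5} + v_{6} = 2·v_{7} ; sig = [2:2]
  • {0,5}:  v_{0} + v_{5} = 3·v_{2} ; sig = [2:3]

Signatures (|P|; sorted positive RHS coefficients), sorted:
    |P|=2: 20 collections, coeffs (), (), (), (1), (1), (1), (1), (1), (1), (1), (1), (1), (1), (1), (1), (2), (2), (2), (2), (3)


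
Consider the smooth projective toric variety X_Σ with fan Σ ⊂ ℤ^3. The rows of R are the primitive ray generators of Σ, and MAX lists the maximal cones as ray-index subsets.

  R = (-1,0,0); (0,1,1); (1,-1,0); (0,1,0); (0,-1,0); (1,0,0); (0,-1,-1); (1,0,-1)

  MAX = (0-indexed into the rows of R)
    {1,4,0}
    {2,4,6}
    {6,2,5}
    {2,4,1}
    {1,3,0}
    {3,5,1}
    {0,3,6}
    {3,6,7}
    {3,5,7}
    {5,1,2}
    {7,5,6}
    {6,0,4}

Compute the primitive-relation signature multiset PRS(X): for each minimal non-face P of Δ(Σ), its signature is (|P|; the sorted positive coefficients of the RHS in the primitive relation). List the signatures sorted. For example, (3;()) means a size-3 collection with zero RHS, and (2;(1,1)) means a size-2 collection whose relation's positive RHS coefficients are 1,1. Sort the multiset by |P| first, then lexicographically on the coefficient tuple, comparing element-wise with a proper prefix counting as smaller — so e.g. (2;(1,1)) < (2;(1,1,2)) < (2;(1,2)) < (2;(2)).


Σ has 11 primitive collections:

  • {0,5}:  v_{0} + v_{5} = 0  →  sig = (2;())
  • {1,6}:  v_{1} + v_{6} = 0  →  sig = (2;())
  • {3,4}:  v_{3} + v_{4} = 0  →  sig = (2;())
  • {0,2}:  v_{0} + v_{2} = v_{4}  →  sig = (2;(1))
  • {2,3}:  v_{2} + v_{3} = v_{5}  →  sig = (2;(1))
  • {4,5}:  v_{4} + v_{5} = v_{2}  →  sig = (2;(1))
  • {0,7}:  v_{0} + v_{7} = v_{3} + v_{6}  →  sig = (2;(1,1))
  • {1,7}:  v_{1} + v_{7} = v_{3} + v_{5}  →  sig = (2;(1,1))
  • {4,7}:  v_{4} + v_{7} = v_{5} + v_{6}  →  sig = (2;(1,1))
  • {2,7}:  v_{2} + v_{7} = 2·v_{5} + v_{6}  →  sig = (2;(1,2))
  • {3,5,6}:  v_{3} + v_{5} + v_{6} = v_{7}  →  sig = (3;(1))

Signatures (|P|; sorted positive RHS coefficients), sorted:
[(2;()), (2;()), (2;()), (2;(1)), (2;(1)), (2;(1)), (2;(1,1)), (2;(1,1)), (2;(1,1)), (2;(1,2)), (3;(1))]


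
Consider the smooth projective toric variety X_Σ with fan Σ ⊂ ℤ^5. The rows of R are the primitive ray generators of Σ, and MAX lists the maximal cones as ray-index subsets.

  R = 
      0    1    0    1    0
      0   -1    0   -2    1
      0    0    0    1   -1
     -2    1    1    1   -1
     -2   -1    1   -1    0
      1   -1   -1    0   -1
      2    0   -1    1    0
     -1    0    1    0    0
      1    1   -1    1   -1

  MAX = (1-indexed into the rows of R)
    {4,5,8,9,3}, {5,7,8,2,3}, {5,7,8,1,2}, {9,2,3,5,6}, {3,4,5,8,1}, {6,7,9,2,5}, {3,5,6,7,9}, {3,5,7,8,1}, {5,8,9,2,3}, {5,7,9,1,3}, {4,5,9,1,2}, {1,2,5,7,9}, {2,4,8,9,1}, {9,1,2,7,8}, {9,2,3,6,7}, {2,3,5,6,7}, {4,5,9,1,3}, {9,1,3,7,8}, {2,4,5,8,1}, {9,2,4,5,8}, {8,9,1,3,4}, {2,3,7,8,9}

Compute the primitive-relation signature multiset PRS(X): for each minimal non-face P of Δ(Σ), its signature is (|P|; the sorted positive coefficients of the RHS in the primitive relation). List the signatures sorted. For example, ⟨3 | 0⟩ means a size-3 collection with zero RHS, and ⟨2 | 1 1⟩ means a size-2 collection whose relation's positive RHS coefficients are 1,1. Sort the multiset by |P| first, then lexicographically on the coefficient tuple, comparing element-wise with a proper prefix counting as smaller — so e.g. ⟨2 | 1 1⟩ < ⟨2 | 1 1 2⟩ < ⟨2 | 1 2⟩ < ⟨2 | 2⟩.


9 minimal non-faces of Δ(Σ) (on 9 rays):

  P = {4,7}:  v_{4} + v_{7} = v_{1} + v_{3}  so sig = ⟨2 | 1 1⟩
  P = {1,6}:  v_{1} + v_{6} = v_{5} + v_{7} + v_{9}  so sig = ⟨2 | 1 1 1⟩
  P = {4,6}:  v_{4} + v_{6} = v_{3} + v_{5} + v_{9}  so sig = ⟨2 | 1 1 1⟩
  P = {6,8}:  v_{6} + v_{8} = v_{2} + 2·v_{3}  so sig = ⟨2 | 1 2⟩
  P = {1,2,3}:  v_{1} + v_{2} + v_{3} = 0  so sig = ⟨3 | 0⟩
  P = {2,3,4}:  v_{2} + v_{3} + v_{4} = v_{5} + v_{8} + v_{9}  so sig = ⟨3 | 1 1 1⟩
  P = {1,5,8,9}:  v_{1} + v_{5} + v_{8} + v_{9} = v_{4}  so sig = ⟨4 | 1⟩
  P = {5,7,8,9}:  v_{5} + v_{7} + v_{8} + v_{9} = v_{3}  so sig = ⟨4 | 1⟩
  P = {2,3,5,7,9}:  v_{2} + v_{3} + v_{5} + v_{7} + v_{9} = v_{6}  so sig = ⟨5 | 1⟩

so the primitive-relation signature multiset is
    ⟨2 | 1 1⟩
    ⟨2 | 1 1 1⟩
    ⟨2 | 1 1 1⟩
    ⟨2 | 1 2⟩
    ⟨3 | 0⟩
    ⟨3 | 1 1 1⟩
    ⟨4 | 1⟩
    ⟨4 | 1⟩
    ⟨5 | 1⟩


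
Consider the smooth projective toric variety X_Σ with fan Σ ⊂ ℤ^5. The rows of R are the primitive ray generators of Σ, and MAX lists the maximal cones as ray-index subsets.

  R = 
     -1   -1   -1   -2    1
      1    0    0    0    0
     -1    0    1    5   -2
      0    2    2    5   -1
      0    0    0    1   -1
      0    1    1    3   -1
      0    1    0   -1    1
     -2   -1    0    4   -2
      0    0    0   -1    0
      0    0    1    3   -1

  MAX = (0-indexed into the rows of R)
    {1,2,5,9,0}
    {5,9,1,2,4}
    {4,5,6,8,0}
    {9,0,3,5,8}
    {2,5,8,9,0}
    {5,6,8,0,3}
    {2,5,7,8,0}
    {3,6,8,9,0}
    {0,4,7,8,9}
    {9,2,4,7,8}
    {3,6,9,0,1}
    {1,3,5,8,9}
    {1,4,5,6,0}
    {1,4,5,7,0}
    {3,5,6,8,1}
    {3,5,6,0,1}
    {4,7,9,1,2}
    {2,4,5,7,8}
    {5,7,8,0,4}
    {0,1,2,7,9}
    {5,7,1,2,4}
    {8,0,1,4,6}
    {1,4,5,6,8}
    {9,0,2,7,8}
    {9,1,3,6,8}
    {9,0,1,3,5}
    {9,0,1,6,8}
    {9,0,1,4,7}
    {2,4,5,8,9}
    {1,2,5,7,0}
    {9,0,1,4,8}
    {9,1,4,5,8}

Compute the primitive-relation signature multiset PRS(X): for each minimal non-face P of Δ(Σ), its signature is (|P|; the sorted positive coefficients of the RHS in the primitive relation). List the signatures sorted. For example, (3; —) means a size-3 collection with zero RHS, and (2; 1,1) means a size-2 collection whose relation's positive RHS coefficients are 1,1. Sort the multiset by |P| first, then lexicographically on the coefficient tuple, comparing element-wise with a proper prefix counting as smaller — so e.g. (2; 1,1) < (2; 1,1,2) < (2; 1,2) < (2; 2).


Minimal non-faces — 14 found among 10 rays, 32 max cones:

  {3,7}:  v_{3} + v_{7} = v_{0} + v_{2} + 2·v_{5}  ⇒ sig = (2; 1,1,2)
  {2,3}:  v_{2} + v_{3} = v_{0} + 3·v_{5} + v_{9}  ⇒ sig = (2; 1,1,3)
  {2,6}:  v_{2} + v_{6} = v_{0} + 2·v_{5}  ⇒ sig = (2; 1,2)
  {6,7}:  v_{6} + v_{7} = 2·v_{0} + v_{4} + 2·v_{5}  ⇒ sig = (2; 1,2,2)
  {3,4}:  v_{3} + v_{4} = 2·v_{5}  ⇒ sig = (2; 2)
  {0,2,4}:  v_{0} + v_{2} + v_{4} = v_{7}  ⇒ sig = (3; 1)
  {4,6,9}:  v_{4} + v_{6} + v_{9} = v_{5}  ⇒ sig = (3; 1)
  {5,6,9}:  v_{5} + v_{6} + v_{9} = v_{3}  ⇒ sig = (3; 1)
  {1,2,8}:  v_{1} + v_{2} + v_{8} = v_{4} + v_{9}  ⇒ sig = (3; 1,1)
  {1,7,8}:  v_{1} + v_{7} + v_{8} = v_{0} + 2·v_{4} + v_{9}  ⇒ sig = (3; 1,1,2)
  {5,7,9}:  v_{5} + v_{7} + v_{9} = 2·v_{2}  ⇒ sig = (3; 2)
  {0,1,5,8}:  v_{0} + v_{1} + v_{5} + v_{8} = 0  ⇒ sig = (4; —)
  {0,4,5,9}:  v_{0} + v_{4} + v_{5} + v_{9} = v_{2}  ⇒ sig = (4; 1)
  {0,1,3,8}:  v_{0} + v_{1} + v_{3} + v_{8} = v_{6} + v_{9}  ⇒ sig = (4; 1,1)

Sorted signature multiset PRS(X):
    |P|=2: 5 collections, coeffs (1,1,2), (1,1,3), (1,2), (1,2,2), (2)
    |P|=3: 6 collections, coeffs (1), (1), (1), (1,1), (1,1,2), (2)
    |P|=4: 3 collections, coeffs (), (1), (1,1)


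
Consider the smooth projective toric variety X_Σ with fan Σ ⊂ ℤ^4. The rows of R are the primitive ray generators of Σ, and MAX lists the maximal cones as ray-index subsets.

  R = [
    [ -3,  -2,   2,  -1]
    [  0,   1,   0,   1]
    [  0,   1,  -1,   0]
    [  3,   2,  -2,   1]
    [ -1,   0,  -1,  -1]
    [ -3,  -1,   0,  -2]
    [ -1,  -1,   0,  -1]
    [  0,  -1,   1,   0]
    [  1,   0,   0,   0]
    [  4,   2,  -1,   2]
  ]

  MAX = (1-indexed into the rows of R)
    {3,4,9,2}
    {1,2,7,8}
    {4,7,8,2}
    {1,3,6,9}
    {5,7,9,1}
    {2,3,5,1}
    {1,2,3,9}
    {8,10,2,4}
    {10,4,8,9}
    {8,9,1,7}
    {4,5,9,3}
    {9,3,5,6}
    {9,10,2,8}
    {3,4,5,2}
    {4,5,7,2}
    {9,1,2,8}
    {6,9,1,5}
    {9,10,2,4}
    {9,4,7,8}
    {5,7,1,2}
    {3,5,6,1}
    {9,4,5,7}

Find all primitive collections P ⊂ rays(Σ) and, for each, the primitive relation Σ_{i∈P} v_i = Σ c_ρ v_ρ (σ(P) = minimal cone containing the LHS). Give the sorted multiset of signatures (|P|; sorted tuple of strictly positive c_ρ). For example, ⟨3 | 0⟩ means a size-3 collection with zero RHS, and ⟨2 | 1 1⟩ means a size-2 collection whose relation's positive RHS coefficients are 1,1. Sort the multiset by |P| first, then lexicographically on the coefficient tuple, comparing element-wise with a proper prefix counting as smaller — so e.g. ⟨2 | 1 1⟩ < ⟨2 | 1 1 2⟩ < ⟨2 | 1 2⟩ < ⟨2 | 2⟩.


17 collections generate NE(X_Σ); each relation:

  {1,4}:  v_{1} + v_{4} = 0  so sig = ⟨2 | 0⟩
  {3,8}:  v_{3} + v_{8} = 0  so sig = ⟨2 | 0⟩
  {3,7}:  v_{3} + v_{7} = v_{5}  so sig = ⟨2 | 1⟩
  {5,8}:  v_{5} + v_{8} = v_{7}  so sig = ⟨2 | 1⟩
  {5,10}:  v_{5} + v_{10} = v_{4}  so sig = ⟨2 | 1⟩
  {6,10}:  v_{6} + v_{10} = v_{3} + v_{9}  so sig = ⟨2 | 1 1⟩
  {7,10}:  v_{7} + v_{10} = v_{4} + v_{8}  so sig = ⟨2 | 1 1⟩
  {1,10}:  v_{1} + v_{10} = v_{2} + v_{8} + v_{9}  so sig = ⟨2 | 1 1 1⟩
  {3,10}:  v_{3} + v_{10} = v_{2} + v_{4} + v_{9}  so sig = ⟨2 | 1 1 1⟩
  {4,6}:  v_{4} + v_{6} = v_{3} + v_{5} + v_{9}  so sig = ⟨2 | 1 1 1⟩
  {6,8}:  v_{6} + v_{8} = v_{1} + v_{5} + v_{9}  so sig = ⟨2 | 1 1 1⟩
  {6,7}:  v_{6} + v_{7} = v_{1} + 2·v_{5} + v_{9}  so sig = ⟨2 | 1 1 2⟩
  {2,6}:  v_{2} + v_{6} = v_{1} + 2·v_{3}  so sig = ⟨2 | 1 2⟩
  {2,7,9}:  v_{2} + v_{7} + v_{9} = 0  so sig = ⟨3 | 0⟩
  {2,5,9}:  v_{2} + v_{5} + v_{9} = v_{3}  so sig = ⟨3 | 1⟩
  {1,3,5,9}:  v_{1} + v_{3} + v_{5} + v_{9} = v_{6}  so sig = ⟨4 | 1⟩
  {2,4,8,9}:  v_{2} + v_{4} + v_{8} + v_{9} = v_{10}  so sig = ⟨4 | 1⟩

Hence PRS(X_Σ) =
[⟨2 | 0⟩, ⟨2 | 0⟩, ⟨2 | 1⟩, ⟨2 | 1⟩, ⟨2 | 1⟩, ⟨2 | 1 1⟩, ⟨2 | 1 1⟩, ⟨2 | 1 1 1⟩, ⟨2 | 1 1 1⟩, ⟨2 | 1 1 1⟩, ⟨2 | 1 1 1⟩, ⟨2 | 1 1 2⟩, ⟨2 | 1 2⟩, ⟨3 | 0⟩, ⟨3 | 1⟩, ⟨4 | 1⟩, ⟨4 | 1⟩]


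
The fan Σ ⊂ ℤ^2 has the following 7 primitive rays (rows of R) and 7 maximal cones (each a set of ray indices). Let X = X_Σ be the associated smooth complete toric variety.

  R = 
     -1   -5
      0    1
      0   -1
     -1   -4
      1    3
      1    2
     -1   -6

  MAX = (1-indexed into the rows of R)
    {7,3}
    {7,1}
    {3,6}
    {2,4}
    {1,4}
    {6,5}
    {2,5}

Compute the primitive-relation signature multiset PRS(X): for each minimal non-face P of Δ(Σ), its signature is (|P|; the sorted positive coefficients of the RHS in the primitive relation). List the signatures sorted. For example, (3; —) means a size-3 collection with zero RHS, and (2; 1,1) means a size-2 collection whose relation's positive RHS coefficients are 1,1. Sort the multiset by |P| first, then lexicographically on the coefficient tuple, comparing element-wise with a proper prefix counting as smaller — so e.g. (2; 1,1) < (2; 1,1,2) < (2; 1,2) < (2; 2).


Primitive collections (14):

  P = {2,3}:  v_{2} + v_{3} = 0  ⇒ sig = (2; —)
  P = {1,2}:  v_{1} + v_{2} = v_{4}  ⇒ sig = (2; 1)
  P = {1,3}:  v_{1} + v_{3} = v_{7}  ⇒ sig = (2; 1)
  P = {2,6}:  v_{2} + v_{6} = v_{5}  ⇒ sig = (2; 1)
  P = {2,7}:  v_{2} + v_{7} = v_{1}  ⇒ sig = (2; 1)
  P = {3,4}:  v_{3} + v_{4} = v_{1}  ⇒ sig = (2; 1)
  P = {3,5}:  v_{3} + v_{5} = v_{6}  ⇒ sig = (2; 1)
  P = {4,5}:  v_{4} + v_{5} = v_{3}  ⇒ sig = (2; 1)
  P = {1,5}:  v_{1} + v_{5} = 2·v_{3}  ⇒ sig = (2; 2)
  P = {4,6}:  v_{4} + v_{6} = 2·v_{3}  ⇒ sig = (2; 2)
  P = {4,7}:  v_{4} + v_{7} = 2·v_{1}  ⇒ sig = (2; 2)
  P = {1,6}:  v_{1} + v_{6} = 3·v_{3}  ⇒ sig = (2; 3)
  P = {5,7}:  v_{5} + v_{7} = 3·v_{3}  ⇒ sig = (2; 3)
  P = {6,7}:  v_{6} + v_{7} = 4·v_{3}  ⇒ sig = (2; 4)

Signatures (|P|; sorted positive RHS coefficients), sorted:
{ (2; —),  (2; 1) ×7,  (2; 2) ×3,  (2; 3) ×2,  (2; 4) }


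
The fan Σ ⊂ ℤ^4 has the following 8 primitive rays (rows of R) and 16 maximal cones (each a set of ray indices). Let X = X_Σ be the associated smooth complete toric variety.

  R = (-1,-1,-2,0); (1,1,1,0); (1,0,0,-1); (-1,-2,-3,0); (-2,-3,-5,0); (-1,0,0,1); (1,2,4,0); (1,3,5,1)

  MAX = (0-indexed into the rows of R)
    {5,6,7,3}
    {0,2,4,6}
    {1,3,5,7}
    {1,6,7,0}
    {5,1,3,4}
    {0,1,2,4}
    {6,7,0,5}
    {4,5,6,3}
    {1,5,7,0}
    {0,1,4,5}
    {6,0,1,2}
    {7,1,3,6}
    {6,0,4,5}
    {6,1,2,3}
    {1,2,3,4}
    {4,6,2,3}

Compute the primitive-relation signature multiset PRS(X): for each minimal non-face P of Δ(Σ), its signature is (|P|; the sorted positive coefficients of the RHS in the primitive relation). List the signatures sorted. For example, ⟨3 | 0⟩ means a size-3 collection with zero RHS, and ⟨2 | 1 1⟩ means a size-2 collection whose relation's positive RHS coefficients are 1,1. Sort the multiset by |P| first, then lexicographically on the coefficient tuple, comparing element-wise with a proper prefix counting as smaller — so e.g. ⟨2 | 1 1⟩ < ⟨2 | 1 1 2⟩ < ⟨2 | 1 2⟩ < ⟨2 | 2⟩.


Minimal non-faces — 6 found among 8 rays, 16 max cones:

  P={2,5}:  v_{2} + v_{5} = 0  →  sig = ⟨2 | 0⟩
  P={0,3}:  v_{0} + v_{3} = v_{4}  →  sig = ⟨2 | 1⟩
  P={4,7}:  v_{4} + v_{7} = v_{5}  →  sig = ⟨2 | 1⟩
  P={2,7}:  v_{2} + v_{7} = v_{1} + v_{6}  →  sig = ⟨2 | 1 1⟩
  P={1,4,6}:  v_{1} + v_{4} + v_{6} = 0  →  sig = ⟨3 | 0⟩
  P={1,5,6}:  v_{1} + v_{5} + v_{6} = v_{7}  →  sig = ⟨3 | 1⟩

so the primitive-relation signature multiset is
    |P|=2: 4 collections, coeffs (), (1), (1), (1,1)
    |P|=3: 2 collections, coeffs (), (1)


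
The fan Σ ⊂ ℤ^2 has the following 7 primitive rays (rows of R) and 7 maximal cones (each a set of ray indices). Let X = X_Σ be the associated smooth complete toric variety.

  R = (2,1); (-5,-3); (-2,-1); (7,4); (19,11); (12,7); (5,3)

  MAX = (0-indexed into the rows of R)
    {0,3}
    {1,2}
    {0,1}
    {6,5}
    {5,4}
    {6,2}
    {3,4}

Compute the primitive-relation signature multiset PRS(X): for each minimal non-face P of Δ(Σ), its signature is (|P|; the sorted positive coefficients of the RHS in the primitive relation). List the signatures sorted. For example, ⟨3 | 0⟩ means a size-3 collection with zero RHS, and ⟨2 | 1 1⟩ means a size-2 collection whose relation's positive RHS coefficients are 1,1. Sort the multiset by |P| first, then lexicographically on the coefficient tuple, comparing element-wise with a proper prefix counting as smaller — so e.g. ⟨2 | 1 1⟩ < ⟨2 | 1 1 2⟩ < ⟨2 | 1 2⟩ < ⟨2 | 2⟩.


14 collections generate NE(X_Σ); each relation:

  P = {0,2}:  v_{0} + v_{2} = 0  →  sig = ⟨2 | 0⟩
  P = {1,6}:  v_{1} + v_{6} = 0  →  sig = ⟨2 | 0⟩
  P = {0,6}:  v_{0} + v_{6} = v_{3}  →  sig = ⟨2 | 1⟩
  P = {1,3}:  v_{1} + v_{3} = v_{0}  →  sig = ⟨2 | 1⟩
  P = {1,5}:  v_{1} + v_{5} = v_{3}  →  sig = ⟨2 | 1⟩
  P = {2,3}:  v_{2} + v_{3} = v_{6}  →  sig = ⟨2 | 1⟩
  P = {3,5}:  v_{3} + v_{5} = v_{4}  →  sig = ⟨2 | 1⟩
  P = {3,6}:  v_{3} + v_{6} = v_{5}  →  sig = ⟨2 | 1⟩
  P = {2,4}:  v_{2} + v_{4} = v_{5} + v_{6}  →  sig = ⟨2 | 1 1⟩
  P = {0,5}:  v_{0} + v_{5} = 2·v_{3}  →  sig = ⟨2 | 2⟩
  P = {1,4}:  v_{1} + v_{4} = 2·v_{3}  →  sig = ⟨2 | 2⟩
  P = {2,5}:  v_{2} + v_{5} = 2·v_{6}  →  sig = ⟨2 | 2⟩
  P = {4,6}:  v_{4} + v_{6} = 2·v_{5}  →  sig = ⟨2 | 2⟩
  P = {0,4}:  v_{0} + v_{4} = 3·v_{3}  →  sig = ⟨2 | 3⟩

Signatures (|P|; sorted positive RHS coefficients), sorted:
    ⟨2 | 0⟩
    ⟨2 | 0⟩
    ⟨2 | 1⟩
    ⟨2 | 1⟩
    ⟨2 | 1⟩
    ⟨2 | 1⟩
    ⟨2 | 1⟩
    ⟨2 | 1⟩
    ⟨2 | 1 1⟩
    ⟨2 | 2⟩
    ⟨2 | 2⟩
    ⟨2 | 2⟩
    ⟨2 | 2⟩
    ⟨2 | 3⟩


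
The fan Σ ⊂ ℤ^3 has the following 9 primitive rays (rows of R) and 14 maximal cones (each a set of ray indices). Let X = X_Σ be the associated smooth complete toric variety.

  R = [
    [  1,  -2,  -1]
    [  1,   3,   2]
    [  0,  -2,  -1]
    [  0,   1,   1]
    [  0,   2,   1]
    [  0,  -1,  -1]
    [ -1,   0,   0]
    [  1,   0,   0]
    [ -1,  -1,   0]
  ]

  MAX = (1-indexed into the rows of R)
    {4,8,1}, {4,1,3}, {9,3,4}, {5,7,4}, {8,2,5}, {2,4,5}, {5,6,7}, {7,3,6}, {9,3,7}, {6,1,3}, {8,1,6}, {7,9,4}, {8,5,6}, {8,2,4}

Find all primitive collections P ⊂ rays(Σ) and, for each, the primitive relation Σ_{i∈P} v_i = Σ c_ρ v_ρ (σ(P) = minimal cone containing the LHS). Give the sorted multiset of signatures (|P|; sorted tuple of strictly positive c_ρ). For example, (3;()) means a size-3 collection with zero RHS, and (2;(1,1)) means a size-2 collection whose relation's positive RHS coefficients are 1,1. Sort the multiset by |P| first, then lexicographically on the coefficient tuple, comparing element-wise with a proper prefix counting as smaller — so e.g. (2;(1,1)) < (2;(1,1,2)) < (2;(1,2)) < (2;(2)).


Minimal non-faces — 17 found among 9 rays, 14 max cones:

  P = {3,5}:  v_{3} + v_{5} = 0 — sig = (2;())
  P = {4,6}:  v_{4} + v_{6} = 0 — sig = (2;())
  P = {7,8}:  v_{7} + v_{8} = 0 — sig = (2;())
  P = {1,5}:  v_{1} + v_{5} = v_{8} — sig = (2;(1))
  P = {1,7}:  v_{1} + v_{7} = v_{3} — sig = (2;(1))
  P = {3,8}:  v_{3} + v_{8} = v_{1} — sig = (2;(1))
  P = {2,3}:  v_{2} + v_{3} = v_{4} + v_{8} — sig = (2;(1,1))
  P = {2,6}:  v_{2} + v_{6} = v_{5} + v_{8} — sig = (2;(1,1))
  P = {2,7}:  v_{2} + v_{7} = v_{4} + v_{5} — sig = (2;(1,1))
  P = {5,9}:  v_{5} + v_{9} = v_{4} + v_{7} — sig = (2;(1,1))
  P = {6,9}:  v_{6} + v_{9} = v_{3} + v_{7} — sig = (2;(1,1))
  P = {8,9}:  v_{8} + v_{9} = v_{3} + v_{4} — sig = (2;(1,1))
  P = {1,2}:  v_{1} + v_{2} = v_{4} + 2·v_{8} — sig = (2;(1,2))
  P = {1,9}:  v_{1} + v_{9} = 2·v_{3} + v_{4} — sig = (2;(1,2))
  P = {2,9}:  v_{2} + v_{9} = 2·v_{4} — sig = (2;(2))
  P = {3,4,7}:  v_{3} + v_{4} + v_{7} = v_{9} — sig = (3;(1))
  P = {4,5,8}:  v_{4} + v_{5} + v_{8} = v_{2} — sig = (3;(1))

Sorted signature multiset PRS(X):
    (2;())
    (2;())
    (2;())
    (2;(1))
    (2;(1))
    (2;(1))
    (2;(1,1))
    (2;(1,1))
    (2;(1,1))
    (2;(1,1))
    (2;(1,1))
    (2;(1,1))
    (2;(1,2))
    (2;(1,2))
    (2;(2))
    (3;(1))
    (3;(1))
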